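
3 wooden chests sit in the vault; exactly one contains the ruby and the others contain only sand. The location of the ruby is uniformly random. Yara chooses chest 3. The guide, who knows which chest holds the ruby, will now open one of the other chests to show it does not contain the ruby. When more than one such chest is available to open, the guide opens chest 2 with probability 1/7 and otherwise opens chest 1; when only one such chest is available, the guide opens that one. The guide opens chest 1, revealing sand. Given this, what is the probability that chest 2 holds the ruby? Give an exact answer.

7/13

Consider each possible location of the ruby in turn.
If it is in chest 1 (prior 1/3): the guide opened chest 1, so this case is ruled out; weight (1/3)·0 = 0.
If it is in chest 2 (prior 1/3): only chest 1 is available, probability 1; weight (1/3)·1 = 1/3.
If it is in chest 3 (prior 1/3): chest 2 is available but not opened, probability 6/7; weight (1/3)·(6/7) = 2/7.
The weights sum to 13/21.
So P(the ruby in chest 2 | the guide opened chest 1) = (1/3) / (13/21) = 7/13.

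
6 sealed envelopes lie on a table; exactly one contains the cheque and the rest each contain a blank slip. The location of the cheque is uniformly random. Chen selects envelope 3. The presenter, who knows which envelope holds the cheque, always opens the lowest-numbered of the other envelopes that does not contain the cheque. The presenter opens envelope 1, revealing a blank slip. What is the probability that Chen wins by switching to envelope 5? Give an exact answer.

1/5

Apply Bayes' rule, conditioning on where the cheque actually is.
If it is in envelope 1 (prior 1/6): the presenter opened envelope 1, so this case is ruled out; weight (1/6)·0 = 0.
If it is in any of envelopes 2, 3, 4, 5, and 6 (prior 1/6 each): envelope 1 is the lowest-numbered option available, probability 1; weight (1/6)·1 = 1/6 each.
The weights sum to 5/6.
So P(the cheque in envelope 5 | the presenter opened envelope 1) = (1/6) / (5/6) = 1/5.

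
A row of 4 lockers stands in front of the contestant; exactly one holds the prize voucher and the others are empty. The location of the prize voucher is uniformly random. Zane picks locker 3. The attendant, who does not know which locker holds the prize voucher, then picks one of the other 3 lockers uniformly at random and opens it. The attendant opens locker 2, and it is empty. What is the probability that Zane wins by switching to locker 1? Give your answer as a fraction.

1/3

Apply Bayes' rule, conditioning on where the prize voucher actually is.
If it is in any of lockers 1, 3, and 4 (prior 1/4 each): the attendant picks locker 2 with probability 1/3 regardless, and it is not the prize; weight (1/4)·(1/3) = 1/12 each.
If it is in locker 2 (prior 1/4): the attendant opened locker 2, so this case is ruled out; weight (1/4)·0 = 0.
The weights sum to 1/4.
So P(the prize voucher in locker 1 | the attendant opened locker 2) = (1/12) / (1/4) = 1/3.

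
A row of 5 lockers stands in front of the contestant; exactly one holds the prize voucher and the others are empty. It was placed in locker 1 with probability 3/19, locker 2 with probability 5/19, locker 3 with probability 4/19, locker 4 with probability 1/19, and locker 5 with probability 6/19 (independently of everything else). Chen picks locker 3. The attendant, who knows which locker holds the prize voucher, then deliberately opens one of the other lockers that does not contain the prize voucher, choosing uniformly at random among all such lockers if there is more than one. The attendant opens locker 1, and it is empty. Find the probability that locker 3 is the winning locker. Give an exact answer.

1/5

Apply Bayes' rule, conditioning on where the prize voucher actually is.
If it is in locker 1 (prior 3/19): the attendant opened locker 1, so this case is ruled out; weight (3/19)·0 = 0.
If it is in locker 2 (prior 5/19): the attendant has 3 equally likely choices, so probability 1/3; weight (5/19)·(1/3) = 5/57.
If it is in locker 3 (prior 4/19): the attendant has 4 equally likely choices, so probability 1/4; weight (4/19)·(1/4) = 1/19.
If it is in locker 4 (prior 1/19): the attendant has 3 equally likely choices, so probability 1/3; weight (1/19)·(1/3) = 1/57.
If it is in locker 5 (prior 6/19): the attendant has 3 equally likely choices, so probability 1/3; weight (6/19)·(1/3) = 2/19.
The weights sum to 5/19.
So P(the prize voucher in locker 3 | the attendant opened locker 1) = (1/19) / (5/19) = 1/5.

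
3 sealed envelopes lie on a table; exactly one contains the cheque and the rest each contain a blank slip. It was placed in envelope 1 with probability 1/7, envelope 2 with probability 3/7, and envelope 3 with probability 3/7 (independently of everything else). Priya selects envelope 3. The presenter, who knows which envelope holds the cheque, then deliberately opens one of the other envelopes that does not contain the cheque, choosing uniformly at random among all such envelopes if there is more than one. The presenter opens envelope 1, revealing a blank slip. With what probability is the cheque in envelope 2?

2/3

Consider each possible location of the cheque in turn.
If it is in envelope 1 (prior 1/7): the presenter opened envelope 1, so this case is ruled out; weight (1/7)·0 = 0.
If it is in envelope 2 (prior 3/7): the presenter has no choice, probability 1; weight (3/7)·1 = 3/7.
If it is in envelope 3 (prior 3/7): the presenter has 2 equally likely choices, so probability 1/2; weight (3/7)·(1/2) = 3/14.
The weights sum to 9/14.
So P(the cheque in envelope 2 | the presenter opened envelope 1) = (3/7) / (9/14) = 2/3.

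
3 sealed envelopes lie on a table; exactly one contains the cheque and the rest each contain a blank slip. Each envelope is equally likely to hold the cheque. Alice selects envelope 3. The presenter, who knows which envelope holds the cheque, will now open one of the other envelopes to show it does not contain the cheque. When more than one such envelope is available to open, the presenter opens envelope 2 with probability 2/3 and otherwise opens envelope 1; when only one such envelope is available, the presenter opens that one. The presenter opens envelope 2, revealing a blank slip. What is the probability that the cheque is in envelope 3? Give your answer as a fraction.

2/5

Apply Bayes' rule, conditioning on where the cheque actually is.
If it is in envelope 1 (prior 1/3): only envelope 2 is available, probability 1; weight (1/3)·1 = 1/3.
If it is in envelope 2 (prior 1/3): the presenter opened envelope 2, so this case is ruled out; weight (1/3)·0 = 0.
If it is in envelope 3 (prior 1/3): envelope 2 is available, opened with probability 2/3; weight (1/3)·(2/3) = 2/9.
The weights sum to 5/9.
So P(the cheque in envelope 3 | the presenter opened envelope 2) = (2/9) / (5/9) = 2/5.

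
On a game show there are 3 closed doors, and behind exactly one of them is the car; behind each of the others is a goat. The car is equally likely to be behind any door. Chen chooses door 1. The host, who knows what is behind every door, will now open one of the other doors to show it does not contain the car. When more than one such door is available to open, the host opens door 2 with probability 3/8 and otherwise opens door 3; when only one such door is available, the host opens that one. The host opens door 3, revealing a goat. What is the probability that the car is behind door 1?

5/13

Apply Bayes' rule, conditioning on where the car actually is.
If it is behind door 1 (prior 1/3): door 2 is available but not opened, probability 5/8; weight (1/3)·(5/8) = 5/24.
If it is behind door 2 (prior 1/3): only door 3 is available, probability 1; weight (1/3)·1 = 1/3.
If it is behind door 3 (prior 1/3): the host opened door 3, so this case is ruled out; weight (1/3)·0 = 0.
The weights sum to 13/24.
So P(the car behind door 1 | the host opened door 3) = (5/24) / (13/24) = 5/13.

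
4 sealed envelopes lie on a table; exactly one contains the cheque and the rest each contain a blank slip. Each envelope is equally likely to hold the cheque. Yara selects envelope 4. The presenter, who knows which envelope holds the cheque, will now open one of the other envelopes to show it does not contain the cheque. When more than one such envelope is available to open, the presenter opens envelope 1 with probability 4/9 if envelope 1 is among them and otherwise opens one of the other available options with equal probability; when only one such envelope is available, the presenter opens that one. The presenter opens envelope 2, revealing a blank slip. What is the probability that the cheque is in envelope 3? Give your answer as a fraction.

5/12

Apply Bayes' rule, conditioning on where the cheque actually is.
If it is in envelope 1 (prior 1/4): envelope 1 holds the prize so is unavailable; the presenter chooses uniformly among the 2 others, probability 1/2; weight (1/4)·(1/2) = 1/8.
If it is in envelope 2 (prior 1/4): the presenter opened envelope 2, so this case is ruled out; weight (1/4)·0 = 0.
If it is in envelope 3 (prior 1/4): envelope 1 is available but not opened, probability 5/9; weight (1/4)·(5/9) = 5/36.
If it is in envelope 4 (prior 1/4): envelope 1 is available but not opened; envelope 2 gets probability (1 − 4/9)/2 = 5/18; weight (1/4)·(5/18) = 5/72.
The weights sum to 1/3.
So P(the cheque in envelope 3 | the presenter opened envelope 2) = (5/36) / (1/3) = 5/12.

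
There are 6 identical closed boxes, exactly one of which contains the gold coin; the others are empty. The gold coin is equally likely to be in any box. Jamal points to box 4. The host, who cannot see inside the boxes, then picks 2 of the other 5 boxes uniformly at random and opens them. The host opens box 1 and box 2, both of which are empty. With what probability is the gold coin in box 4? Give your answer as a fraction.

1/4

Because the host chose which boxes to open without knowing where the gold coin is, the choice is independent of the prize location. Learning that none of the 2 opened boxes holds the gold coin simply rules out those 2 locations and leaves the remaining 4 boxes still equally likely by symmetry.
So P(the gold coin in box 4) = 1/4.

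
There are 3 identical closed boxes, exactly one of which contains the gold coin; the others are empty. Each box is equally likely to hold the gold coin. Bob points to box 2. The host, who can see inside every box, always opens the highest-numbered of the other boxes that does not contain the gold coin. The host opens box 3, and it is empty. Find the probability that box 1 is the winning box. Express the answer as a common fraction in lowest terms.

1/2

Consider each possible location of the gold coin in turn.
If it is in either of boxes 1 and 2 (prior 1/3 each): box 3 is the highest-numbered option available, probability 1; weight (1/3)·1 = 1/3 each.
If it is in box 3 (prior 1/3): the host opened box 3, so this case is ruled out; weight (1/3)·0 = 0.
The weights sum to 2/3.
So P(the gold coin in box 1 | the host opened box 3) = (1/3) / (2/3) = 1/2.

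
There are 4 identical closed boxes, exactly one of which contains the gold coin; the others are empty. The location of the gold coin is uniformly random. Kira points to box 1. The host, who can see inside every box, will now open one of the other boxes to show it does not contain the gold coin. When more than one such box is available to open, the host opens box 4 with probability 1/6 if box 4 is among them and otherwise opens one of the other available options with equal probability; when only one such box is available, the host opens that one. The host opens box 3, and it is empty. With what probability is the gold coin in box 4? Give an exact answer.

Apply Bayes' rule, conditioning on where the gold coin actually is.
If it is in box 1 (prior 1/4): box 4 is available but not opened; box 3 gets probability (1 − 1/6)/2 = 5/12; weight (1/4)·(5/12) = 5/48.
If it is in box 2 (prior 1/4): box 4 is available but not opened, probability 5/6; weight (1/4)·(5/6) = 5/24.
If it is in box 3 (prior 1/4): the host opened box 3, so this case is ruled out; weight (1/4)·0 = 0.
If it is in box 4 (prior 1/4): box 4 holds the prize so is unavailable; the host chooses uniformly among the 2 others, probability 1/2; weight (1/4)·(1/2) = 1/8.
The weights sum to 7/16.
So P(the gold coin in box 4 | the host opened box 3) = (1/8) / (7/16) = 2/7.

2/7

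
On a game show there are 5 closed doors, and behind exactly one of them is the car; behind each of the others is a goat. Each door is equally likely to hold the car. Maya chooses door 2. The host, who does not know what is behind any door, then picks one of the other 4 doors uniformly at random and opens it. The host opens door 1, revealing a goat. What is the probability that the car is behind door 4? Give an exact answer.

Because the host chose which door to open without knowing where the car is, the choice is independent of the prize location. Learning that door 1 does not hold the car simply rules out that one location and leaves the remaining 4 doors still equally likely by symmetry.
So P(the car behind door 4) = 1/4.

1/4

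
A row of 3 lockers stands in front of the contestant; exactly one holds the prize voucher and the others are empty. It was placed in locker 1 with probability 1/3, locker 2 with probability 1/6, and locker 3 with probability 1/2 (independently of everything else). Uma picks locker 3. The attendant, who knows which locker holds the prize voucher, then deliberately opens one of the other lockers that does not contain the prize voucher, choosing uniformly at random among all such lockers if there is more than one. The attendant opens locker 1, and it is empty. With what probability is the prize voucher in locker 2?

2/5

Condition on the true location of the prize voucher.
If it is in locker 1 (prior 1/3): the attendant opened locker 1, so this case is ruled out; weight (1/3)·0 = 0.
If it is in locker 2 (prior 1/6): the attendant has no choice, probability 1; weight (1/6)·1 = 1/6.
If it is in locker 3 (prior 1/2): the attendant has 2 equally likely choices, so probability 1/2; weight (1/2)·(1/2) = 1/4.
The weights sum to 5/12.
So P(the prize voucher in locker 2 | the attendant opened locker 1) = (1/6) / (5/12) = 2/5.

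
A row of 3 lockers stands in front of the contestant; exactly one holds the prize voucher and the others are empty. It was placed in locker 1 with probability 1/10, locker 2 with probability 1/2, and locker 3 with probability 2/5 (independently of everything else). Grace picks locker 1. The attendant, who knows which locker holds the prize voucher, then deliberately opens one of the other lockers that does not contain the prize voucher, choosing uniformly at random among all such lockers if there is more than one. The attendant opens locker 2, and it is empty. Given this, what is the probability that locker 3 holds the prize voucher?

Apply Bayes' rule, conditioning on where the prize voucher actually is.
If it is in locker 1 (prior 1/10): the attendant has 2 equally likely choices, so probability 1/2; weight (1/10)·(1/2) = 1/20.
If it is in locker 2 (prior 1/2): the attendant opened locker 2, so this case is ruled out; weight (1/2)·0 = 0.
If it is in locker 3 (prior 2/5): the attendant has no choice, probability 1; weight (2/5)·1 = 2/5.
The weights sum to 9/20.
So P(the prize voucher in locker 3 | the attendant opened locker 2) = (2/5) / (9/20) = 8/9.

8/9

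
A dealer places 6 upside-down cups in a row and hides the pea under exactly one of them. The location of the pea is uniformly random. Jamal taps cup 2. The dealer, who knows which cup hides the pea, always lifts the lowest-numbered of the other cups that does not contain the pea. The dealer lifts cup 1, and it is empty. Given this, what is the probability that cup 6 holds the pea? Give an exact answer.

1/5

Consider each possible location of the pea in turn.
If it is under cup 1 (prior 1/6): the dealer opened cup 1, so this case is ruled out; weight (1/6)·0 = 0.
If it is under any of cups 2, 3, 4, 5, and 6 (prior 1/6 each): cup 1 is the lowest-numbered option available, probability 1; weight (1/6)·1 = 1/6 each.
The weights sum to 5/6.
So P(the pea under cup 6 | the dealer opened cup 1) = (1/6) / (5/6) = 1/5.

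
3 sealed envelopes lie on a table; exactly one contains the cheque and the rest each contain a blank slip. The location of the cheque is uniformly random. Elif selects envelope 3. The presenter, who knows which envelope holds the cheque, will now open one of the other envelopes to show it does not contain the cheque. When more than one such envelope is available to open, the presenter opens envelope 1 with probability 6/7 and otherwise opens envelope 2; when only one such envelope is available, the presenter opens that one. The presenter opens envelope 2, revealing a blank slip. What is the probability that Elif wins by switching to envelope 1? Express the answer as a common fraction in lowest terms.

Condition on the true location of the cheque.
If it is in envelope 1 (prior 1/3): only envelope 2 is available, probability 1; weight (1/3)·1 = 1/3.
If it is in envelope 2 (prior 1/3): the presenter opened envelope 2, so this case is ruled out; weight (1/3)·0 = 0.
If it is in envelope 3 (prior 1/3): envelope 1 is available but not opened, probability 1/7; weight (1/3)·(1/7) = 1/21.
The weights sum to 8/21.
So P(the cheque in envelope 1 | the presenter opened envelope 2) = (1/3) / (8/21) = 7/8.

7/8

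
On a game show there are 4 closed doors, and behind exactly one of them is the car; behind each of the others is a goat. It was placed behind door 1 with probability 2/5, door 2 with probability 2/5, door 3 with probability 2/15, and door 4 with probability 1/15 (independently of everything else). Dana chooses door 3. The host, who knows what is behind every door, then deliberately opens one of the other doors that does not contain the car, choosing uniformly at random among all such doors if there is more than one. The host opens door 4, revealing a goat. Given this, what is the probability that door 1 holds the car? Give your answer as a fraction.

Condition on the true location of the car.
If it is behind either of doors 1 and 2 (prior 2/5 each): the host has 2 equally likely choices, so probability 1/2; weight (2/5)·(1/2) = 1/5 each.
If it is behind door 3 (prior 2/15): the host has 3 equally likely choices, so probability 1/3; weight (2/15)·(1/3) = 2/45.
If it is behind door 4 (prior 1/15): the host opened door 4, so this case is ruled out; weight (1/15)·0 = 0.
The weights sum to 4/9.
So P(the car behind door 1 | the host opened door 4) = (1/5) / (4/9) = 9/20.

9/20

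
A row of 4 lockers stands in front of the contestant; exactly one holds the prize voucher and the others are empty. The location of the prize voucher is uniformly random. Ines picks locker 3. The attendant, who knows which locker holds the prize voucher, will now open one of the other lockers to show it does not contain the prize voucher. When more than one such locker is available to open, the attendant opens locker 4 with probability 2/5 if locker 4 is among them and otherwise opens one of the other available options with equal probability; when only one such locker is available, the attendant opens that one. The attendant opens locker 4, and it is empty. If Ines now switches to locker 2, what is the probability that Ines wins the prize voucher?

1/3

Apply Bayes' rule, conditioning on where the prize voucher actually is.
If it is in any of lockers 1, 2, and 3 (prior 1/4 each): locker 4 is available, opened with probability 2/5; weight (1/4)·(2/5) = 1/10 each.
If it is in locker 4 (prior 1/4): the attendant opened locker 4, so this case is ruled out; weight (1/4)·0 = 0.
The weights sum to 3/10.
So P(the prize voucher in locker 2 | the attendant opened locker 4) = (1/10) / (3/10) = 1/3.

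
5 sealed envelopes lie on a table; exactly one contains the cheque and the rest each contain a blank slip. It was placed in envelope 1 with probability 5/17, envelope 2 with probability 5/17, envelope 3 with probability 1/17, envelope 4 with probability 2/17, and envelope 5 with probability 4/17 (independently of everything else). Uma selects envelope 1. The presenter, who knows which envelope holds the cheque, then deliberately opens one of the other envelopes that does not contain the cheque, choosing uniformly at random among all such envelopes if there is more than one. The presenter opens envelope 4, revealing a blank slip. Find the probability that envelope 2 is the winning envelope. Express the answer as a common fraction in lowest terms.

4/11

Consider each possible location of the cheque in turn.
If it is in envelope 1 (prior 5/17): the presenter has 4 equally likely choices, so probability 1/4; weight (5/17)·(1/4) = 5/68.
If it is in envelope 2 (prior 5/17): the presenter has 3 equally likely choices, so probability 1/3; weight (5/17)·(1/3) = 5/51.
If it is in envelope 3 (prior 1/17): the presenter has 3 equally likely choices, so probability 1/3; weight (1/17)·(1/3) = 1/51.
If it is in envelope 4 (prior 2/17): the presenter opened envelope 4, so this case is ruled out; weight (2/17)·0 = 0.
If it is in envelope 5 (prior 4/17): the presenter has 3 equally likely choices, so probability 1/3; weight (4/17)·(1/3) = 4/51.
The weights sum to 55/204.
So P(the cheque in envelope 2 | the presenter opened envelope 4) = (5/51) / (55/204) = 4/11.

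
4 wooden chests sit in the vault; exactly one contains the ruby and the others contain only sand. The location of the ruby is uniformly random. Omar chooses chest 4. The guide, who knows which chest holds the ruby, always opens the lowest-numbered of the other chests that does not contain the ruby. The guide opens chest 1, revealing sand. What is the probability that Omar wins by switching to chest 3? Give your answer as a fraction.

1/3

Apply Bayes' rule, conditioning on where the ruby actually is.
If it is in chest 1 (prior 1/4): the guide opened chest 1, so this case is ruled out; weight (1/4)·0 = 0.
If it is in any of chests 2, 3, and 4 (prior 1/4 each): chest 1 is the lowest-numbered option available, probability 1; weight (1/4)·1 = 1/4 each.
The weights sum to 3/4.
So P(the ruby in chest 3 | the guide opened chest 1) = (1/4) / (3/4) = 1/3.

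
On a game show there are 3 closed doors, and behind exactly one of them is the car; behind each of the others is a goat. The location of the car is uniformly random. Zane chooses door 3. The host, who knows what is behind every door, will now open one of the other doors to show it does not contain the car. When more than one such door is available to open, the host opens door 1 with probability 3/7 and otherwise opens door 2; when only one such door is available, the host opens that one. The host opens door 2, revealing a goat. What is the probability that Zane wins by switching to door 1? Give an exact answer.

Apply Bayes' rule, conditioning on where the car actually is.
If it is behind door 1 (prior 1/3): only door 2 is available, probability 1; weight (1/3)·1 = 1/3.
If it is behind door 2 (prior 1/3): the host opened door 2, so this case is ruled out; weight (1/3)·0 = 0.
If it is behind door 3 (prior 1/3): door 1 is available but not opened, probability 4/7; weight (1/3)·(4/7) = 4/21.
The weights sum to 11/21.
So P(the car behind door 1 | the host opened door 2) = (1/3) / (11/21) = 7/11.

7/11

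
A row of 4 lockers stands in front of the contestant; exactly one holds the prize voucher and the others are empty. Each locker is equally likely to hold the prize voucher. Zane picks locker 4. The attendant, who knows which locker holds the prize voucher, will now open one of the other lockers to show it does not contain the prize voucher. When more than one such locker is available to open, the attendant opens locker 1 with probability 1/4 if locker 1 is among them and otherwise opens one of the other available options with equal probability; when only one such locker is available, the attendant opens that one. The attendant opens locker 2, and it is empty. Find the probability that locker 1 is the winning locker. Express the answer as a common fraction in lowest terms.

4/13

Apply Bayes' rule, conditioning on where the prize voucher actually is.
If it is in locker 1 (prior 1/4): locker 1 holds the prize so is unavailable; the attendant chooses uniformly among the 2 others, probability 1/2; weight (1/4)·(1/2) = 1/8.
If it is in locker 2 (prior 1/4): the attendant opened locker 2, so this case is ruled out; weight (1/4)·0 = 0.
If it is in locker 3 (prior 1/4): locker 1 is available but not opened, probability 3/4; weight (1/4)·(3/4) = 3/16.
If it is in locker 4 (prior 1/4): locker 1 is available but not opened; locker 2 gets probability (1 − 1/4)/2 = 3/8; weight (1/4)·(3/8) = 3/32.
The weights sum to 13/32.
So P(the prize voucher in locker 1 | the attendant opened locker 2) = (1/8) / (13/32) = 4/13.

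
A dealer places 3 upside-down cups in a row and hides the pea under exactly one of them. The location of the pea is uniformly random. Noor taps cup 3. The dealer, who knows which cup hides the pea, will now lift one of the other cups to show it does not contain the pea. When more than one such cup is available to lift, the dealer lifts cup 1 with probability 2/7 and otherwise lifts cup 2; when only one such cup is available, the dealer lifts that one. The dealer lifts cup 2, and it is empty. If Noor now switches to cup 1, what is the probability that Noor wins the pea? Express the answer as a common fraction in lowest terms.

Consider each possible location of the pea in turn.
If it is under cup 1 (prior 1/3): only cup 2 is available, probability 1; weight (1/3)·1 = 1/3.
If it is under cup 2 (prior 1/3): the dealer opened cup 2, so this case is ruled out; weight (1/3)·0 = 0.
If it is under cup 3 (prior 1/3): cup 1 is available but not opened, probability 5/7; weight (1/3)·(5/7) = 5/21.
The weights sum to 4/7.
So P(the pea under cup 1 | the dealer opened cup 2) = (1/3) / (4/7) = 7/12.

7/12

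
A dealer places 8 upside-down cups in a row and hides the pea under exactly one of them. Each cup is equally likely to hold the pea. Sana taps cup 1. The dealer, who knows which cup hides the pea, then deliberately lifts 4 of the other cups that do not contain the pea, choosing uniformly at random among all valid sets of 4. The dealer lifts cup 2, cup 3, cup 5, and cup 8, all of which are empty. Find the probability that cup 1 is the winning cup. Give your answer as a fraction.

1/8

Apply Bayes' rule, conditioning on where the pea actually is.
If it is under cup 1 (prior 1/8): the dealer has 35 equally likely choices, so probability 1/35; weight (1/8)·(1/35) = 1/280.
If it is under any of cups 2, 3, 5, and 8 (prior 1/8 each): that cup was opened and seen not to hold the prize — ruled out; weight (1/8)·0 = 0 each.
If it is under any of cups 4, 6, and 7 (prior 1/8 each): the dealer has 15 equally likely choices, so probability 1/15; weight (1/8)·(1/15) = 1/120 each.
The weights sum to 1/35.
So P(the pea under cup 1 | the dealer opened cup 2, cup 3, cup 5, and cup 8) = (1/280) / (1/35) = 1/8.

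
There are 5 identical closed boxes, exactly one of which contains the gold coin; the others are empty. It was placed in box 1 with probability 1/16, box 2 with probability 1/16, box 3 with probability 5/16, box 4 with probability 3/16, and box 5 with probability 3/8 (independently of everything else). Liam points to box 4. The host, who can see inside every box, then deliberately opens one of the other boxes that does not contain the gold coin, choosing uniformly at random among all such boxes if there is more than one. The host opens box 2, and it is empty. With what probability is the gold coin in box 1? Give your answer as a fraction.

4/57

Consider each possible location of the gold coin in turn.
If it is in box 1 (prior 1/16): the host has 3 equally likely choices, so probability 1/3; weight (1/16)·(1/3) = 1/48.
If it is in box 2 (prior 1/16): the host opened box 2, so this case is ruled out; weight (1/16)·0 = 0.
If it is in box 3 (prior 5/16): the host has 3 equally likely choices, so probability 1/3; weight (5/16)·(1/3) = 5/48.
If it is in box 4 (prior 3/16): the host has 4 equally likely choices, so probability 1/4; weight (3/16)·(1/4) = 3/64.
If it is in box 5 (prior 3/8): the host has 3 equally likely choices, so probability 1/3; weight (3/8)·(1/3) = 1/8.
The weights sum to 19/64.
So P(the gold coin in box 1 | the host opened box 2) = (1/48) / (19/64) = 4/57.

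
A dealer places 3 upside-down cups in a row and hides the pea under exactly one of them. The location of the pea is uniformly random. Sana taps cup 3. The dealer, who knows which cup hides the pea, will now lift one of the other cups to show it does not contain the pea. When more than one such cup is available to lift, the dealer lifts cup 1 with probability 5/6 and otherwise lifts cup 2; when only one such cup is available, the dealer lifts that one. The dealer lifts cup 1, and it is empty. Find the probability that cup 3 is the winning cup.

5/11

Apply Bayes' rule, conditioning on where the pea actually is.
If it is under cup 1 (prior 1/3): the dealer opened cup 1, so this case is ruled out; weight (1/3)·0 = 0.
If it is under cup 2 (prior 1/3): only cup 1 is available, probability 1; weight (1/3)·1 = 1/3.
If it is under cup 3 (prior 1/3): cup 1 is available, opened with probability 5/6; weight (1/3)·(5/6) = 5/18.
The weights sum to 11/18.
So P(the pea under cup 3 | the dealer opened cup 1) = (5/18) / (11/18) = 5/11.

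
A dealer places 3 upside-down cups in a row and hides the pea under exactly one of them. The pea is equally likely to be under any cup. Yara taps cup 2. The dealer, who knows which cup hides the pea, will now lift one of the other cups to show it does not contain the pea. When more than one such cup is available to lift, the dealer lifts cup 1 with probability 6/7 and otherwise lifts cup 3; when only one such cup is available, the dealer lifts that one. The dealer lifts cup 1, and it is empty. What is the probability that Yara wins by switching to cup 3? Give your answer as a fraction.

7/13

Condition on the true location of the pea.
If it is under cup 1 (prior 1/3): the dealer opened cup 1, so this case is ruled out; weight (1/3)·0 = 0.
If it is under cup 2 (prior 1/3): cup 1 is available, opened with probability 6/7; weight (1/3)·(6/7) = 2/7.
If it is under cup 3 (prior 1/3): only cup 1 is available, probability 1; weight (1/3)·1 = 1/3.
The weights sum to 13/21.
So P(the pea under cup 3 | the dealer opened cup 1) = (1/3) / (13/21) = 7/13.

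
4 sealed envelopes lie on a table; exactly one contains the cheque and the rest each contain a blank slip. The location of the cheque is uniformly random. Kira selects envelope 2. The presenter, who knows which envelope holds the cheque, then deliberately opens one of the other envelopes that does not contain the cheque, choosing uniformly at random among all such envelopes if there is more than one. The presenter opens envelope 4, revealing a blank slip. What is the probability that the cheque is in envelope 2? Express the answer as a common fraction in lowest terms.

1/4

Apply Bayes' rule, conditioning on where the cheque actually is.
If it is in either of envelopes 1 and 3 (prior 1/4 each): the presenter has 2 equally likely choices, so probability 1/2; weight (1/4)·(1/2) = 1/8 each.
If it is in envelope 2 (prior 1/4): the presenter has 3 equally likely choices, so probability 1/3; weight (1/4)·(1/3) = 1/12.
If it is in envelope 4 (prior 1/4): the presenter opened envelope 4, so this case is ruled out; weight (1/4)·0 = 0.
The weights sum to 1/3.
So P(the cheque in envelope 2 | the presenter opened envelope 4) = (1/12) / (1/3) = 1/4.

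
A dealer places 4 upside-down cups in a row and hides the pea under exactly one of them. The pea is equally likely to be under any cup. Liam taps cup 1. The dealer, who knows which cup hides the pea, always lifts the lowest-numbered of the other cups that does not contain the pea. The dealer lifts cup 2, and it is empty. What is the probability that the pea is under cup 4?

Consider each possible location of the pea in turn.
If it is under any of cups 1, 3, and 4 (prior 1/4 each): cup 2 is the lowest-numbered option available, probability 1; weight (1/4)·1 = 1/4 each.
If it is under cup 2 (prior 1/4): the dealer opened cup 2, so this case is ruled out; weight (1/4)·0 = 0.
The weights sum to 3/4.
So P(the pea under cup 4 | the dealer opened cup 2) = (1/4) / (3/4) = 1/3.

1/3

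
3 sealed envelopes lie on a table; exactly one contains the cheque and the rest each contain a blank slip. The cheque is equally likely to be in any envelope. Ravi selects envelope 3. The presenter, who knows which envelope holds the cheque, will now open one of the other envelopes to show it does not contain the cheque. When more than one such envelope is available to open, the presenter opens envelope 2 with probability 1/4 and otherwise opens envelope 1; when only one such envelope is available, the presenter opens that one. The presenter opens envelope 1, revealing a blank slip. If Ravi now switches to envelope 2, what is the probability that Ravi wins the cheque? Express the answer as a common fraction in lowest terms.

Consider each possible location of the cheque in turn.
If it is in envelope 1 (prior 1/3): the presenter opened envelope 1, so this case is ruled out; weight (1/3)·0 = 0.
If it is in envelope 2 (prior 1/3): only envelope 1 is available, probability 1; weight (1/3)·1 = 1/3.
If it is in envelope 3 (prior 1/3): envelope 2 is available but not opened, probability 3/4; weight (1/3)·(3/4) = 1/4.
The weights sum to 7/12.
So P(the cheque in envelope 2 | the presenter opened envelope 1) = (1/3) / (7/12) = 4/7.

4/7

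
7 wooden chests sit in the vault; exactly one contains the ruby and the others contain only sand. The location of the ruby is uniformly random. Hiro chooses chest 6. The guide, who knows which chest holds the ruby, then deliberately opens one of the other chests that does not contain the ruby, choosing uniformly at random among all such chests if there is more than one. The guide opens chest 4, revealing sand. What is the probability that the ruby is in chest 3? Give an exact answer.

Consider each possible location of the ruby in turn.
If it is in any of chests 1, 2, 3, 5, and 7 (prior 1/7 each): the guide has 5 equally likely choices, so probability 1/5; weight (1/7)·(1/5) = 1/35 each.
If it is in chest 4 (prior 1/7): the guide opened chest 4, so this case is ruled out; weight (1/7)·0 = 0.
If it is in chest 6 (prior 1/7): the guide has 6 equally likely choices, so probability 1/6; weight (1/7)·(1/6) = 1/42.
The weights sum to 1/6.
So P(the ruby in chest 3 | the guide opened chest 4) = (1/35) / (1/6) = 6/35.

6/35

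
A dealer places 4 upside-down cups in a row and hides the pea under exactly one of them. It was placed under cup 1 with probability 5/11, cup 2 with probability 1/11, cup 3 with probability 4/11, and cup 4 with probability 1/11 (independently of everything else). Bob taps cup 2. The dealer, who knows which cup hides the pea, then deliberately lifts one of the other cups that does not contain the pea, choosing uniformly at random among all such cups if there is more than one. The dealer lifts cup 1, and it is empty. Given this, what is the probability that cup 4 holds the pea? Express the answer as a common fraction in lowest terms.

3/17

Apply Bayes' rule, conditioning on where the pea actually is.
If it is under cup 1 (prior 5/11): the dealer opened cup 1, so this case is ruled out; weight (5/11)·0 = 0.
If it is under cup 2 (prior 1/11): the dealer has 3 equally likely choices, so probability 1/3; weight (1/11)·(1/3) = 1/33.
If it is under cup 3 (prior 4/11): the dealer has 2 equally likely choices, so probability 1/2; weight (4/11)·(1/2) = 2/11.
If it is under cup 4 (prior 1/11): the dealer has 2 equally likely choices, so probability 1/2; weight (1/11)·(1/2) = 1/22.
The weights sum to 17/66.
So P(the pea under cup 4 | the dealer opened cup 1) = (1/22) / (17/66) = 3/17.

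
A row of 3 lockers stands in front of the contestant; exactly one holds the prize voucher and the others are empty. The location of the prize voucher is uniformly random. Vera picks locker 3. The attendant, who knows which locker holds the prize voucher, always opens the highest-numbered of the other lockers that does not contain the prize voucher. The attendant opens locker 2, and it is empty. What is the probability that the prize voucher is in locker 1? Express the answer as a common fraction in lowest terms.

Consider each possible location of the prize voucher in turn.
If it is in either of lockers 1 and 3 (prior 1/3 each): locker 2 is the highest-numbered option available, probability 1; weight (1/3)·1 = 1/3 each.
If it is in locker 2 (prior 1/3): the attendant opened locker 2, so this case is ruled out; weight (1/3)·0 = 0.
The weights sum to 2/3.
So P(the prize voucher in locker 1 | the attendant opened locker 2) = (1/3) / (2/3) = 1/2.

1/2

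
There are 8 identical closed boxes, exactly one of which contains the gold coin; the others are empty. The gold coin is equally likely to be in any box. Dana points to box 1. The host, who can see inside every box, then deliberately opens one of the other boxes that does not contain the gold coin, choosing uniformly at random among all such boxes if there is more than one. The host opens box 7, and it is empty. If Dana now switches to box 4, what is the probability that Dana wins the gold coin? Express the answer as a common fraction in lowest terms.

7/48

Apply Bayes' rule, conditioning on where the gold coin actually is.
If it is in box 1 (prior 1/8): the host has 7 equally likely choices, so probability 1/7; weight (1/8)·(1/7) = 1/56.
If it is in any of boxes 2, 3, 4, 5, 6, and 8 (prior 1/8 each): the host has 6 equally likely choices, so probability 1/6; weight (1/8)·(1/6) = 1/48 each.
If it is in box 7 (prior 1/8): the host opened box 7, so this case is ruled out; weight (1/8)·0 = 0.
The weights sum to 1/7.
So P(the gold coin in box 4 | the host opened box 7) = (1/48) / (1/7) = 7/48.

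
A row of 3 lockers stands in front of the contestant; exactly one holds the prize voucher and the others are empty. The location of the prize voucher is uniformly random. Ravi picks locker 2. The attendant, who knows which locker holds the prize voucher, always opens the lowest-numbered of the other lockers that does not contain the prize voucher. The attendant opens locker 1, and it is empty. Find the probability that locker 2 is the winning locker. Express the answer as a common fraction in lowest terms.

1/2

Condition on the true location of the prize voucher.
If it is in locker 1 (prior 1/3): the attendant opened locker 1, so this case is ruled out; weight (1/3)·0 = 0.
If it is in either of lockers 2 and 3 (prior 1/3 each): locker 1 is the lowest-numbered option available, probability 1; weight (1/3)·1 = 1/3 each.
The weights sum to 2/3.
So P(the prize voucher in locker 2 | the attendant opened locker 1) = (1/3) / (2/3) = 1/2.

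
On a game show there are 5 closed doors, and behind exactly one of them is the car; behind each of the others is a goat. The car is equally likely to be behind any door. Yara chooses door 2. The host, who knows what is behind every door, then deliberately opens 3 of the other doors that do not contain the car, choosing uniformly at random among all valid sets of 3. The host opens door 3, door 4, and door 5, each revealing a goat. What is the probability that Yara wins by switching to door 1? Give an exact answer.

Apply Bayes' rule, conditioning on where the car actually is.
If it is behind door 1 (prior 1/5): the host has no choice, probability 1; weight (1/5)·1 = 1/5.
If it is behind door 2 (prior 1/5): the host has 4 equally likely choices, so probability 1/4; weight (1/5)·(1/4) = 1/20.
If it is behind any of doors 3, 4, and 5 (prior 1/5 each): that door was opened and seen not to hold the prize — ruled out; weight (1/5)·0 = 0 each.
The weights sum to 1/4.
So P(the car behind door 1 | the host opened door 3, door 4, and door 5) = (1/5) / (1/4) = 4/5.

4/5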